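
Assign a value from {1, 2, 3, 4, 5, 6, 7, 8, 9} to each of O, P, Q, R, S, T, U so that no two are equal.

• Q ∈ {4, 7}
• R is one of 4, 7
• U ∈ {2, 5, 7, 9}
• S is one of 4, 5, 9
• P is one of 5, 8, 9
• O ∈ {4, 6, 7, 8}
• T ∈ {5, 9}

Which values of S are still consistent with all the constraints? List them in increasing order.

The 7 variables together cover exactly {2, 4, 5, 6, 7, 8, 9} — 7 values for 7 variables — and 2 appears only in U's list, so U = 2.
The 6 still-open variables together cover exactly {4, 5, 6, 7, 8, 9} — 6 values for 6 variables — and 6 appears only in O's list, so O = 6.
The 5 still-open variables together cover exactly {4, 5, 7, 8, 9} — 5 values for 5 variables — and 8 appears only in P's list, so P = 8.
Q and R share exactly the 2 values {4, 7}; by pigeonhole those values go to them, so strike 4, 7 from S.
No further eliminations apply; S can still be any of 5, 9.

5, 9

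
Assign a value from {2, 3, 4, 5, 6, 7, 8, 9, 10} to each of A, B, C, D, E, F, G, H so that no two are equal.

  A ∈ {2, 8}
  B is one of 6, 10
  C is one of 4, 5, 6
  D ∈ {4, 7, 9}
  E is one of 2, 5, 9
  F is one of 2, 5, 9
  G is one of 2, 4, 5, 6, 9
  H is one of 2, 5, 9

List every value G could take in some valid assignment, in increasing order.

4, 6

The 8 variables together cover exactly {2, 4, 5, 6, 7, 8, 9, 10} — 8 values for 8 variables — and 7 appears only in D's list, so D = 7.
Among the 7 still-open variables, 8 fits only A (and all 7 values in {2, 4, 5, 6, 8, 9, 10} must be used), so A = 8.
The 6 still-open variables draw from only 6 values {2, 4, 5, 6, 9, 10}, so each is used; only B can be 10, hence B = 10.
E, F, H share exactly the 3 values {2, 5, 9}; by pigeonhole those values go to them, so strike 2, 5, 9 from C, G.
No further eliminations apply; G can still be any of 4, 6.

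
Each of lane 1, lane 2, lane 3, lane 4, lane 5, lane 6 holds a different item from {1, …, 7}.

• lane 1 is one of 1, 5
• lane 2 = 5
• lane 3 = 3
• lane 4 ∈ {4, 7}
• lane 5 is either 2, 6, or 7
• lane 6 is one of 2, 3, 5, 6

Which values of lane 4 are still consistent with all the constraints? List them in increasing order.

4, 7

lane 2's domain is down to {5}, so lane 2 = 5. Remove 5 from lane 1, lane 6.
lane 3 must be 3 (only option left). Strike 3 from lane 6.
lane 1 has just one choice, so lane 1 = 1.
No further eliminations apply; lane 4 can still be any of 4, 7.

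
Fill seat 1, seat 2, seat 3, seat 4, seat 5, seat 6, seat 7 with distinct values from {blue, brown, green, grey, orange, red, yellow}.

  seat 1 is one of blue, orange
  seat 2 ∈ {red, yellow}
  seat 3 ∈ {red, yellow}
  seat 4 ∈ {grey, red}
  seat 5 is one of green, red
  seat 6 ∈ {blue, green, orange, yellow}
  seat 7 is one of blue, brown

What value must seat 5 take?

The 7 variables together cover exactly {blue, brown, green, grey, orange, red, yellow} — 7 values for 7 variables — and brown appears only in seat 7's list, so seat 7 = brown.
Among the 6 still-open variables, grey fits only seat 4 (and all 6 values in {blue, green, grey, orange, red, yellow} must be used), so seat 4 = grey.
The 2 variables seat 2 and seat 3 are confined to {red, yellow}, which locks those values in; drop them from seat 5, seat 6.
So seat 5 = green.

green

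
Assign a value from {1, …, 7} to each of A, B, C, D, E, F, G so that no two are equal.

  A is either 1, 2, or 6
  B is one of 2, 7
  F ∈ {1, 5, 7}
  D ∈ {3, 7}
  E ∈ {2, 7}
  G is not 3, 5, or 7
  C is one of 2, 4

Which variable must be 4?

C

The 7 variables together cover exactly {1, 2, 3, 4, 5, 6, 7} — 7 values for 7 variables — and 3 appears only in D's list, so D = 3.
The 6 still-open variables draw from only 6 values {1, 2, 4, 5, 6, 7}, so each is used; only F can be 5, hence F = 5.
B and E share exactly the 2 values {2, 7}; by pigeonhole those values go to them, so strike 2, 7 from A, C, G.
So 4 goes to C.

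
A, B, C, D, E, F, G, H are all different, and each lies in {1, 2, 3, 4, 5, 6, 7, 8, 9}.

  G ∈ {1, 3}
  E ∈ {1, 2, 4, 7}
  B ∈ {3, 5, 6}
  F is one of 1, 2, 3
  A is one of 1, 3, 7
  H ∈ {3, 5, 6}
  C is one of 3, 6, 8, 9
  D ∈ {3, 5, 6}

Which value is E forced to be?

4

B, D, H between them cover only {3, 5, 6} — a naked triple. Remove those values from A, C, F, G.
G's domain is down to {1}, so G = 1. Strike 1 from A, E, F.
That leaves A = 7. Remove 7 from E.
F's domain is down to {2}, so F = 2. Eliminate 2 elsewhere: E.
So E = 4.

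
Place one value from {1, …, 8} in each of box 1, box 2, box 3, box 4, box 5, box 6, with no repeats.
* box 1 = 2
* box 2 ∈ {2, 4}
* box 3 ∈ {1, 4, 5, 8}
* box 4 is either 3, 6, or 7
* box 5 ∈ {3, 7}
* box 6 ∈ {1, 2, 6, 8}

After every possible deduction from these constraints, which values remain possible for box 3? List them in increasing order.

1, 5, 8

box 1 must be 2 (only option left). Strike 2 from box 2, box 6.
That leaves box 2 = 4. Remove 4 from box 3.
No further eliminations apply; box 3 can still be any of 1, 5, 8.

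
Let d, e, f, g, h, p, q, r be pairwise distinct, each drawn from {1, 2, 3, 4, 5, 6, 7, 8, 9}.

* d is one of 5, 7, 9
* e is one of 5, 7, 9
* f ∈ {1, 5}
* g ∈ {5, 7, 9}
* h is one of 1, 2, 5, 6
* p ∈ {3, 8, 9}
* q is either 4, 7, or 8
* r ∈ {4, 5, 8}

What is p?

3

d, e, g share exactly the 3 values {5, 7, 9}; by pigeonhole those values go to them, so strike 5, 7, 9 from f, h, p, q, r.
f must be 1 (only option left). Eliminate 1 elsewhere: h.
The 2 variables q and r are confined to {4, 8}, which locks those values in; drop them from p.
So p = 3.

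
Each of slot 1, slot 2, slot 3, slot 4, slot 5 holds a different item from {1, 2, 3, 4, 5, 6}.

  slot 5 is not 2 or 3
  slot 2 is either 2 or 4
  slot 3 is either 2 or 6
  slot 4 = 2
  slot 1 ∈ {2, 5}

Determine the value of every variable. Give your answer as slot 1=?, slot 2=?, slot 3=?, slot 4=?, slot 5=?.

slot 4 must be 2 (only option left). Strike 2 from slot 1, slot 2, slot 3.
slot 1's domain is down to {5}, so slot 1 = 5. So slot 5 can't be 5.
slot 2 must be 4 (only option left). Strike 4 from slot 5.
That leaves slot 3 = 6. Remove 6 from slot 5.
slot 5 must be 1 (only option left).

slot 1=5, slot 2=4, slot 3=6, slot 4=2, slot 5=1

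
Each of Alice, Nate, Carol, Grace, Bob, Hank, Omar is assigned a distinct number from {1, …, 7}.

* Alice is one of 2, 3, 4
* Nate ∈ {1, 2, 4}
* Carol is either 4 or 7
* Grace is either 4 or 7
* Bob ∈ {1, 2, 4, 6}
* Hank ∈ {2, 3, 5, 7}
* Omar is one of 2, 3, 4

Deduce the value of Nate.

The 7 variables draw from only 7 values {1, 2, 3, 4, 5, 6, 7}, so each is used; only Hank can be 5, hence Hank = 5.
Among the 6 still-open variables, 6 fits only Bob (and all 6 values in {1, 2, 3, 4, 6, 7} must be used), so Bob = 6.
The 5 still-open variables draw from only 5 values {1, 2, 3, 4, 7}, so each is used; only Nate can be 1, hence Nate = 1.

1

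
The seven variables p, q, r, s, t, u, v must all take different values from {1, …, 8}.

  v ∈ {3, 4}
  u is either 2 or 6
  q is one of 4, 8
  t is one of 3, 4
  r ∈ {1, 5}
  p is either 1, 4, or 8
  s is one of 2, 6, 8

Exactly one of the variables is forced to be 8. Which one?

q

Among the 7 variables, 5 fits only r (and all 7 values in {1, 2, 3, 4, 5, 6, 8} must be used), so r = 5.
The 6 still-open variables draw from only 6 values {1, 2, 3, 4, 6, 8}, so each is used; only p can be 1, hence p = 1.
t and v between them cover only {3, 4} — a naked pair. Remove those values from q.
So 8 goes to q.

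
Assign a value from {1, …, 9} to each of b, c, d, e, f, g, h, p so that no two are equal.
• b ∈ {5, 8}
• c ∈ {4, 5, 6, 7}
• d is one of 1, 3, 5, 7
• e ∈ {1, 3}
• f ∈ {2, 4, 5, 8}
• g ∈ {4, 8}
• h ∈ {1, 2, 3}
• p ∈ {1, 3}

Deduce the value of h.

2

The 8 variables together cover exactly {1, 2, 3, 4, 5, 6, 7, 8} — 8 values for 8 variables — and 6 appears only in c's list, so c = 6.
The 7 still-open variables draw from only 7 values {1, 2, 3, 4, 5, 7, 8}, so each is used; only d can be 7, hence d = 7.
e and p between them cover only {1, 3} — a naked pair. Remove those values from h.
So h = 2.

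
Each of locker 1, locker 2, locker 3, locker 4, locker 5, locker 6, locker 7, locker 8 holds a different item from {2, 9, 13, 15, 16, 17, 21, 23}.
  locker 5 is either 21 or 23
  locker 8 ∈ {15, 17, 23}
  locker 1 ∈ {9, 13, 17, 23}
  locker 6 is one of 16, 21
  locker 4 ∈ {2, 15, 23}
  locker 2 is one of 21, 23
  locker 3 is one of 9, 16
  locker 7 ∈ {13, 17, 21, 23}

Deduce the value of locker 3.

9

The 8 variables together cover exactly {2, 9, 13, 15, 16, 17, 21, 23} — 8 values for 8 variables — and 2 appears only in locker 4's list, so locker 4 = 2.
Among the 7 still-open variables, 15 fits only locker 8 (and all 7 values in {9, 13, 15, 16, 17, 21, 23} must be used), so locker 8 = 15.
locker 2 and locker 5 share exactly the 2 values {21, 23}; by pigeonhole those values go to them, so strike 21, 23 from locker 1, locker 6, locker 7.
That leaves locker 6 = 16. Eliminate 16 elsewhere: locker 3.
So locker 3 = 9.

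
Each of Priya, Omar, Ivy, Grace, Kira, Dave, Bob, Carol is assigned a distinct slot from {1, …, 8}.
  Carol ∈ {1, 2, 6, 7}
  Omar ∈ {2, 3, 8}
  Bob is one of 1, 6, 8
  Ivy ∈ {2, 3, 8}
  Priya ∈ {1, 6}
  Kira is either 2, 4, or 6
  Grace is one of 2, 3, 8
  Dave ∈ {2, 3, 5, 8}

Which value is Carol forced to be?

Among the 8 variables, 4 fits only Kira (and all 8 values in {1, 2, 3, 4, 5, 6, 7, 8} must be used), so Kira = 4.
Among the 7 still-open variables, 5 fits only Dave (and all 7 values in {1, 2, 3, 5, 6, 7, 8} must be used), so Dave = 5.
Among the 6 still-open variables, 7 fits only Carol (and all 6 values in {1, 2, 3, 6, 7, 8} must be used), so Carol = 7.

7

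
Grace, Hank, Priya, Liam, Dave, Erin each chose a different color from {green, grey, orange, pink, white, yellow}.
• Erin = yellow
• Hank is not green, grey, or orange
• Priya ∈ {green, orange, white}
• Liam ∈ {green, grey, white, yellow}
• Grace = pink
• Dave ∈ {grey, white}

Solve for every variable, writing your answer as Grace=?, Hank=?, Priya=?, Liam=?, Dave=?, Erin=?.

Grace has just one choice, so Grace = pink. So Hank can't be pink.
Erin's domain is down to {yellow}, so Erin = yellow. So Hank, Liam can't be yellow.
Hank must be white (only option left). Remove white from Priya, Liam, Dave.
Dave's domain is down to {grey}, so Dave = grey. Remove grey from Liam.
Liam's domain is down to {green}, so Liam = green. Eliminate green elsewhere: Priya.
Priya must be orange (only option left).

Grace=pink, Hank=white, Priya=orange, Liam=green, Dave=grey, Erin=yellow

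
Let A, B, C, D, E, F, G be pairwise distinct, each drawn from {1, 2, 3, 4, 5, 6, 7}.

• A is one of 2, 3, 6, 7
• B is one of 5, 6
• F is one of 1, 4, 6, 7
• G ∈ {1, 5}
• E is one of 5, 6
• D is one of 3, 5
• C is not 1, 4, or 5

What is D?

3

The 7 variables together cover exactly {1, 2, 3, 4, 5, 6, 7} — 7 values for 7 variables — and 4 appears only in F's list, so F = 4.
Among the 6 still-open variables, 1 fits only G (and all 6 values in {1, 2, 3, 5, 6, 7} must be used), so G = 1.
The 2 variables B and E are confined to {5, 6}, which locks those values in; drop them from A, C, D.
So D = 3.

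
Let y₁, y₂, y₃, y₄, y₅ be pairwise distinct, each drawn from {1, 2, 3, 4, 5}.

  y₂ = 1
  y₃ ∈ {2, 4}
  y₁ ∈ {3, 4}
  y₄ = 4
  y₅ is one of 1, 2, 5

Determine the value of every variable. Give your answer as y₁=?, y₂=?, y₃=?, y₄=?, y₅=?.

y₁=3, y₂=1, y₃=2, y₄=4, y₅=5

y₂ must be 1 (only option left). Remove 1 from y₅.
y₄ must be 4 (only option left). Strike 4 from y₁, y₃.
y₁ has just one choice, so y₁ = 3.
That leaves y₃ = 2. Strike 2 from y₅.
That leaves y₅ = 5.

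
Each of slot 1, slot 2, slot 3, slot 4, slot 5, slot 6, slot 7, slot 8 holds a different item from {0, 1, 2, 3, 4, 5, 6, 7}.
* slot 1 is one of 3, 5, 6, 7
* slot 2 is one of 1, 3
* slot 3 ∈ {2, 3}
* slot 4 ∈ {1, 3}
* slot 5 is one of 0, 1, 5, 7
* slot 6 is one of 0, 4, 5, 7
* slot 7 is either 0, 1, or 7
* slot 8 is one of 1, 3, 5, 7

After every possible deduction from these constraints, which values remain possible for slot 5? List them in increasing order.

0, 5, 7

The 8 variables draw from only 8 values {0, 1, 2, 3, 4, 5, 6, 7}, so each is used; only slot 3 can be 2, hence slot 3 = 2.
The 7 still-open variables draw from only 7 values {0, 1, 3, 4, 5, 6, 7}, so each is used; only slot 6 can be 4, hence slot 6 = 4.
The 6 still-open variables together cover exactly {0, 1, 3, 5, 6, 7} — 6 values for 6 variables — and 6 appears only in slot 1's list, so slot 1 = 6.
The 2 variables slot 2 and slot 4 are confined to {1, 3}, which locks those values in; drop them from slot 5, slot 7, slot 8.
No further eliminations apply; slot 5 can still be any of 0, 5, 7.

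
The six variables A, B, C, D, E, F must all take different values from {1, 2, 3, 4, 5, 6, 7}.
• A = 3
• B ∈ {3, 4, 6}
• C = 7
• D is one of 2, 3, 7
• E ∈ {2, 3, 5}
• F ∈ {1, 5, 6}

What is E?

A's domain is down to {3}, so A = 3. Eliminate 3 elsewhere: B, D, E.
C has just one choice, so C = 7. Remove 7 from D.
D has just one choice, so D = 2. Strike 2 from E.
So E = 5.

5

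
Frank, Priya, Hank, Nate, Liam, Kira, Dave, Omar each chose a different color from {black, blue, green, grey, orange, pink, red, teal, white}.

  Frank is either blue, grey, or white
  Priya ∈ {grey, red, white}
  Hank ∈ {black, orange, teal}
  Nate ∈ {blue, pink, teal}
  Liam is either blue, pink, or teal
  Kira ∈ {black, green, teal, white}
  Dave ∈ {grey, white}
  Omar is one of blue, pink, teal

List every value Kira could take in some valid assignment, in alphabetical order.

black, green

Nate, Liam, Omar between them cover only {blue, pink, teal} — a naked triple. Remove those values from Frank, Hank, Kira.
Frank and Dave between them cover only {grey, white} — a naked pair. Remove those values from Priya, Kira.
Priya has just one choice, so Priya = red.
No further eliminations apply; Kira can still be any of black, green.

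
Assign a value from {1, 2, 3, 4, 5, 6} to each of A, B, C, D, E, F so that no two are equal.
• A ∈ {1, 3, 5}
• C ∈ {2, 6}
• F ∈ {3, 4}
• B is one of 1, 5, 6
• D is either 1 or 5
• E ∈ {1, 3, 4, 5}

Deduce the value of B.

6

The 6 variables together cover exactly {1, 2, 3, 4, 5, 6} — 6 values for 6 variables — and 2 appears only in C's list, so C = 2.
Among the 5 still-open variables, 6 fits only B (and all 5 values in {1, 3, 4, 5, 6} must be used), so B = 6.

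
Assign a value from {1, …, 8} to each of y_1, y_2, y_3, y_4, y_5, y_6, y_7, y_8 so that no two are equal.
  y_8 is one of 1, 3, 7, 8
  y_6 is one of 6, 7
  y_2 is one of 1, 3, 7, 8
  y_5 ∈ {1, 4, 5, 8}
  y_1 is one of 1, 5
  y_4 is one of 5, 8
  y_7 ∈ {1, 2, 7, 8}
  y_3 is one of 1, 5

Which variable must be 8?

y_4

The 8 variables draw from only 8 values {1, 2, 3, 4, 5, 6, 7, 8}, so each is used; only y_7 can be 2, hence y_7 = 2.
Among the 7 still-open variables, 4 fits only y_5 (and all 7 values in {1, 3, 4, 5, 6, 7, 8} must be used), so y_5 = 4.
Among the 6 still-open variables, 6 fits only y_6 (and all 6 values in {1, 3, 5, 6, 7, 8} must be used), so y_6 = 6.
The 2 variables y_1 and y_3 are confined to {1, 5}, which locks those values in; drop them from y_2, y_4, y_8.
So 8 goes to y_4.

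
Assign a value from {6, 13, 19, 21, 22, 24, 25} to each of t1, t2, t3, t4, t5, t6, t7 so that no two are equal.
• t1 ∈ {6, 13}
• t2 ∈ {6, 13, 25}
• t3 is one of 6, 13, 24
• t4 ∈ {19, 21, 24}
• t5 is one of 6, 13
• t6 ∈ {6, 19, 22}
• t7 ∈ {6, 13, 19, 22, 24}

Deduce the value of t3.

24

The 7 variables together cover exactly {6, 13, 19, 21, 22, 24, 25} — 7 values for 7 variables — and 21 appears only in t4's list, so t4 = 21.
Among the 6 still-open variables, 25 fits only t2 (and all 6 values in {6, 13, 19, 22, 24, 25} must be used), so t2 = 25.
The 2 variables t1 and t5 are confined to {6, 13}, which locks those values in; drop them from t3, t6, t7.
So t3 = 24.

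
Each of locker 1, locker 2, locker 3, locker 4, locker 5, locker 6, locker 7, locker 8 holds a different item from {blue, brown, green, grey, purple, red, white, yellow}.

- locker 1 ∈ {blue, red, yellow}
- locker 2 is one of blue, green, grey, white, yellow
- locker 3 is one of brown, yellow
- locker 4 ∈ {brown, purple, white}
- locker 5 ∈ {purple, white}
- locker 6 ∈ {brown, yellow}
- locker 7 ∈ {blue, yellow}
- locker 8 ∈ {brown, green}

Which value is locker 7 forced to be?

blue

The 8 variables draw from only 8 values {blue, brown, green, grey, purple, red, white, yellow}, so each is used; only locker 2 can be grey, hence locker 2 = grey.
Among the 7 still-open variables, green fits only locker 8 (and all 7 values in {blue, brown, green, purple, red, white, yellow} must be used), so locker 8 = green.
The 6 still-open variables draw from only 6 values {blue, brown, purple, red, white, yellow}, so each is used; only locker 1 can be red, hence locker 1 = red.
The 5 still-open variables together cover exactly {blue, brown, purple, white, yellow} — 5 values for 5 variables — and blue appears only in locker 7's list, so locker 7 = blue.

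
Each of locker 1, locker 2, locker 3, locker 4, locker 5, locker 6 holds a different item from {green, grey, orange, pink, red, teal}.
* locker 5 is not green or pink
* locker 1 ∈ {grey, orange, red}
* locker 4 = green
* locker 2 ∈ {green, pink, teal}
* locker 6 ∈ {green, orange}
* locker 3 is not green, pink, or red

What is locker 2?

locker 4 must be green (only option left). Remove green from locker 2, locker 6.
locker 6 must be orange (only option left). Remove orange from locker 1, locker 3, locker 5.
The 4 still-open variables draw from only 4 values {grey, pink, red, teal}, so each is used; only locker 2 can be pink, hence locker 2 = pink.

pink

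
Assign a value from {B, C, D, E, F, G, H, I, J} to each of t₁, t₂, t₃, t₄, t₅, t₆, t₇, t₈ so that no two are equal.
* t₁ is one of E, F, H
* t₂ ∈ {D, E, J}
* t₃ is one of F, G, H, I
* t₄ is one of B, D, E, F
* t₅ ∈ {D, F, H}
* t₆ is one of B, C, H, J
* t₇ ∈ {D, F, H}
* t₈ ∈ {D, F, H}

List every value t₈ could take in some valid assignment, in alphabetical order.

t₅, t₇, t₈ between them cover only {D, F, H} — a naked triple. Remove those values from t₁, t₂, t₃, t₄, t₆.
t₁ must be E (only option left). Remove E from t₂, t₄.
t₂ must be J (only option left). Eliminate J elsewhere: t₆.
t₄'s domain is down to {B}, so t₄ = B. Eliminate B elsewhere: t₆.
That leaves t₆ = C.
No further eliminations apply; t₈ can still be any of D, F, H.

D, F, H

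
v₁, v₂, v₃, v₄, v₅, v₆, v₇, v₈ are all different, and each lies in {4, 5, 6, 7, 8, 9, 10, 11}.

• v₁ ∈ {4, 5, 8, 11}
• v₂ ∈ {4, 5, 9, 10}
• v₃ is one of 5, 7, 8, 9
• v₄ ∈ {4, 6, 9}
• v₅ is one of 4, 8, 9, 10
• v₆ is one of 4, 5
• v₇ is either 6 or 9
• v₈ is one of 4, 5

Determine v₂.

10

Among the 8 variables, 7 fits only v₃ (and all 8 values in {4, 5, 6, 7, 8, 9, 10, 11} must be used), so v₃ = 7.
Among the 7 still-open variables, 11 fits only v₁ (and all 7 values in {4, 5, 6, 8, 9, 10, 11} must be used), so v₁ = 11.
Among the 6 still-open variables, 8 fits only v₅ (and all 6 values in {4, 5, 6, 8, 9, 10} must be used), so v₅ = 8.
The 5 still-open variables together cover exactly {4, 5, 6, 9, 10} — 5 values for 5 variables — and 10 appears only in v₂'s list, so v₂ = 10.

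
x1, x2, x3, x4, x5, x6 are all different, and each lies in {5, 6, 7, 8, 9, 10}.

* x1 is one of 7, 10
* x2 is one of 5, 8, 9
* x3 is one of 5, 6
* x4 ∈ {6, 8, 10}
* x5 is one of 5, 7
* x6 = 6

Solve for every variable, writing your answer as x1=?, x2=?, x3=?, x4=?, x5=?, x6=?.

x6's domain is down to {6}, so x6 = 6. So x3, x4 can't be 6.
x3 has just one choice, so x3 = 5. Eliminate 5 elsewhere: x2, x5.
That leaves x5 = 7. So x1 can't be 7.
That leaves x1 = 10. So x4 can't be 10.
x4 has just one choice, so x4 = 8. So x2 can't be 8.
That leaves x2 = 9.

x1=10, x2=9, x3=5, x4=8, x5=7, x6=6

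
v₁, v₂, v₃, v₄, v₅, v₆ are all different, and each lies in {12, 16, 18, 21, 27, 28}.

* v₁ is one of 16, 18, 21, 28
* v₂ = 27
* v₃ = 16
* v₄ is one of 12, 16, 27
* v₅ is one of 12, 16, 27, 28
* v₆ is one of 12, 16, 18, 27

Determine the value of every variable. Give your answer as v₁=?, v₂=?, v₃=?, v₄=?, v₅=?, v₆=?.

v₂'s domain is down to {27}, so v₂ = 27. So v₄, v₅, v₆ can't be 27.
That leaves v₃ = 16. Remove 16 from v₁, v₄, v₅, v₆.
That leaves v₄ = 12. Eliminate 12 elsewhere: v₅, v₆.
v₅ must be 28 (only option left). Remove 28 from v₁.
v₆ must be 18 (only option left). So v₁ can't be 18.
v₁ must be 21 (only option left).

v₁=21, v₂=27, v₃=16, v₄=12, v₅=28, v₆=18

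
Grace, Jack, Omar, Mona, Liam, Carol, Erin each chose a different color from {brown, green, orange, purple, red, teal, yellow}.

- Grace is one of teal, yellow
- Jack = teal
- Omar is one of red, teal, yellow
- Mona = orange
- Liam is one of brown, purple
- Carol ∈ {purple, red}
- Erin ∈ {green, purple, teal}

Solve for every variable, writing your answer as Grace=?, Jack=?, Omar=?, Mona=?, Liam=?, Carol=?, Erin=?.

Jack's domain is down to {teal}, so Jack = teal. So Grace, Omar, Erin can't be teal.
That leaves Mona = orange.
Grace must be yellow (only option left). Remove yellow from Omar.
Omar must be red (only option left). So Carol can't be red.
Carol's domain is down to {purple}, so Carol = purple. Strike purple from Liam, Erin.
Erin's domain is down to {green}, so Erin = green.
Liam has just one choice, so Liam = brown.

Grace=yellow, Jack=teal, Omar=red, Mona=orange, Liam=brown, Carol=purple, Erin=green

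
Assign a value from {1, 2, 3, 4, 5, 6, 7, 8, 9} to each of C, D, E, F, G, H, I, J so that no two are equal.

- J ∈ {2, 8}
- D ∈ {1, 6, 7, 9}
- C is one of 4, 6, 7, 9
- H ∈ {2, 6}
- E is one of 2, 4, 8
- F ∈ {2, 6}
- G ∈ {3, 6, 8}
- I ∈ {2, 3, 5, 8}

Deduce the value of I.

The 2 variables F and H are confined to {2, 6}, which locks those values in; drop them from C, D, E, G, I, J.
J must be 8 (only option left). Strike 8 from E, G, I.
That leaves E = 4. Strike 4 from C.
G has just one choice, so G = 3. Strike 3 from I.
So I = 5.

5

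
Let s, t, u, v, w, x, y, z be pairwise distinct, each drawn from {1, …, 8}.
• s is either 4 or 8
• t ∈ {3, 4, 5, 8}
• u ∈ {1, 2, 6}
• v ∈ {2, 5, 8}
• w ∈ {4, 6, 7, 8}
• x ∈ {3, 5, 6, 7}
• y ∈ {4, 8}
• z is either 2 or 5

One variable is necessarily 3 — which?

The 8 variables together cover exactly {1, 2, 3, 4, 5, 6, 7, 8} — 8 values for 8 variables — and 1 appears only in u's list, so u = 1.
The 2 variables s and y are confined to {4, 8}, which locks those values in; drop them from t, v, w.
The 2 variables v and z are confined to {2, 5}, which locks those values in; drop them from t, x.
So 3 goes to t.

t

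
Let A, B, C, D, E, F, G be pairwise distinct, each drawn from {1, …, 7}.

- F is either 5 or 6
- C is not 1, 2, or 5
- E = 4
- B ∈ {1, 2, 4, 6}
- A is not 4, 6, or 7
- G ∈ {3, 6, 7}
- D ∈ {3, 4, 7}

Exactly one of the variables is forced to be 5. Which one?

E must be 4 (only option left). Remove 4 from B, C, D.
C, D, G between them cover only {3, 6, 7} — a naked triple. Remove those values from A, B, F.
So 5 goes to F.

F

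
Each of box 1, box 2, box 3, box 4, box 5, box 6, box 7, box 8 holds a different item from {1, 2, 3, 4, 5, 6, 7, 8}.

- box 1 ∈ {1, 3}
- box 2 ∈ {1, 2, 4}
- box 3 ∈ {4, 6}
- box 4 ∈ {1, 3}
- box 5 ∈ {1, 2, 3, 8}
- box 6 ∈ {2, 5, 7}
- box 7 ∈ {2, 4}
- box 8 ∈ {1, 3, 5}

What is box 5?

Among the 8 variables, 6 fits only box 3 (and all 8 values in {1, 2, 3, 4, 5, 6, 7, 8} must be used), so box 3 = 6.
The 7 still-open variables together cover exactly {1, 2, 3, 4, 5, 7, 8} — 7 values for 7 variables — and 7 appears only in box 6's list, so box 6 = 7.
The 6 still-open variables together cover exactly {1, 2, 3, 4, 5, 8} — 6 values for 6 variables — and 5 appears only in box 8's list, so box 8 = 5.
The 5 still-open variables draw from only 5 values {1, 2, 3, 4, 8}, so each is used; only box 5 can be 8, hence box 5 = 8.

8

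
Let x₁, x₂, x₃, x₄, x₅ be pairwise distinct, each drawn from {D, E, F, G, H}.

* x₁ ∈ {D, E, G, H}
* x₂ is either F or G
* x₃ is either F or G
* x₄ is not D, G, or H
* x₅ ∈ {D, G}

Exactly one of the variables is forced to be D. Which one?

Among the 5 variables, H fits only x₁ (and all 5 values in {D, E, F, G, H} must be used), so x₁ = H.
The 4 still-open variables together cover exactly {D, E, F, G} — 4 values for 4 variables — and D appears only in x₅'s list, so x₅ = D.

x₅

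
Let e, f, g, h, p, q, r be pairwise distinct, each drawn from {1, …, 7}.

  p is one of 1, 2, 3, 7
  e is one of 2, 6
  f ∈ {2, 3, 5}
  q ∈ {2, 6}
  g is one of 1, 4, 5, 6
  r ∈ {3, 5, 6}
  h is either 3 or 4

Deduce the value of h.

The 7 variables draw from only 7 values {1, 2, 3, 4, 5, 6, 7}, so each is used; only p can be 7, hence p = 7.
Among the 6 still-open variables, 1 fits only g (and all 6 values in {1, 2, 3, 4, 5, 6} must be used), so g = 1.
The 5 still-open variables together cover exactly {2, 3, 4, 5, 6} — 5 values for 5 variables — and 4 appears only in h's list, so h = 4.

4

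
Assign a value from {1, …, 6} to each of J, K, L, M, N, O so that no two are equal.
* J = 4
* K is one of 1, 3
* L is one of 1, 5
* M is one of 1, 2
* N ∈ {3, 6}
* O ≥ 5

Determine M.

2

J has just one choice, so J = 4.
The 5 still-open variables together cover exactly {1, 2, 3, 5, 6} — 5 values for 5 variables — and 2 appears only in M's list, so M = 2.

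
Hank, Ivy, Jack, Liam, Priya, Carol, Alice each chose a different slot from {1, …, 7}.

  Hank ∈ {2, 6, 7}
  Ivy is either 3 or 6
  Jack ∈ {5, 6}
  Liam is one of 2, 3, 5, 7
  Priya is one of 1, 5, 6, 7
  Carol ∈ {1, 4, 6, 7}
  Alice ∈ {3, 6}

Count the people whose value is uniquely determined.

The 7 variables together cover exactly {1, 2, 3, 4, 5, 6, 7} — 7 values for 7 variables — and 4 appears only in Carol's list, so Carol = 4.
The 6 still-open variables draw from only 6 values {1, 2, 3, 5, 6, 7}, so each is used; only Priya can be 1, hence Priya = 1.
The 2 variables Ivy and Alice are confined to {3, 6}, which locks those values in; drop them from Hank, Jack, Liam.
That leaves Jack = 5. Strike 5 from Liam.
Determined: Jack=5, Priya=1, Carol=4. The other people each still have more than one consistent value. That makes 3.

3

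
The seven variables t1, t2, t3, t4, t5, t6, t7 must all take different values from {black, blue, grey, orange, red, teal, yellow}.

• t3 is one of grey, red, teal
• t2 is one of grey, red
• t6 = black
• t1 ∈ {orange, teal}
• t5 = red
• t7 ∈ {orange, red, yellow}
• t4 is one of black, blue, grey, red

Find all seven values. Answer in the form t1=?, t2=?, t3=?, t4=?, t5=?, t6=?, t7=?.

t5 has just one choice, so t5 = red. Remove red from t2, t3, t4, t7.
t6's domain is down to {black}, so t6 = black. Strike black from t4.
t2 must be grey (only option left). So t3, t4 can't be grey.
t3's domain is down to {teal}, so t3 = teal. Eliminate teal elsewhere: t1.
That leaves t4 = blue.
t1's domain is down to {orange}, so t1 = orange. Strike orange from t7.
t7's domain is down to {yellow}, so t7 = yellow.

t1=orange, t2=grey, t3=teal, t4=blue, t5=red, t6=black, t7=yellow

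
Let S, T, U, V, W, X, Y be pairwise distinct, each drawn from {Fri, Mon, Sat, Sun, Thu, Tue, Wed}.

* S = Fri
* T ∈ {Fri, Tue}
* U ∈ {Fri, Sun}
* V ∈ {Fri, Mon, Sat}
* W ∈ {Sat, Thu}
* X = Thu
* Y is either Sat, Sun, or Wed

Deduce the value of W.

Sat

S has just one choice, so S = Fri. Strike Fri from T, U, V.
That leaves T = Tue.
U must be Sun (only option left). Eliminate Sun elsewhere: Y.
X's domain is down to {Thu}, so X = Thu. So W can't be Thu.
So W = Sat.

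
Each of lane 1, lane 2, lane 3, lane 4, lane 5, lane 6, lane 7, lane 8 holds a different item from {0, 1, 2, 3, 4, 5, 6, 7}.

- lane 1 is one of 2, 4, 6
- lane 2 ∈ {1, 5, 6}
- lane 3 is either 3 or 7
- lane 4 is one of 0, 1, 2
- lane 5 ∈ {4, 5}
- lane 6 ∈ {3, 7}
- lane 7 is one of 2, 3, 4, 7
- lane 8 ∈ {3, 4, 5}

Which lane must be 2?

lane 7

Among the 8 variables, 0 fits only lane 4 (and all 8 values in {0, 1, 2, 3, 4, 5, 6, 7} must be used), so lane 4 = 0.
The 7 still-open variables draw from only 7 values {1, 2, 3, 4, 5, 6, 7}, so each is used; only lane 2 can be 1, hence lane 2 = 1.
The 6 still-open variables together cover exactly {2, 3, 4, 5, 6, 7} — 6 values for 6 variables — and 6 appears only in lane 1's list, so lane 1 = 6.
The 5 still-open variables draw from only 5 values {2, 3, 4, 5, 7}, so each is used; only lane 7 can be 2, hence lane 7 = 2.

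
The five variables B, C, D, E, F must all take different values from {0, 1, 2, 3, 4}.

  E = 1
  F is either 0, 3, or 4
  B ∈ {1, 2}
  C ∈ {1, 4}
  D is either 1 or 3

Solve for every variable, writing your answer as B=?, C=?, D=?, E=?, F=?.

B=2, C=4, D=3, E=1, F=0

E must be 1 (only option left). Eliminate 1 elsewhere: B, C, D.
B's domain is down to {2}, so B = 2.
That leaves C = 4. Strike 4 from F.
That leaves D = 3. So F can't be 3.
F has just one choice, so F = 0.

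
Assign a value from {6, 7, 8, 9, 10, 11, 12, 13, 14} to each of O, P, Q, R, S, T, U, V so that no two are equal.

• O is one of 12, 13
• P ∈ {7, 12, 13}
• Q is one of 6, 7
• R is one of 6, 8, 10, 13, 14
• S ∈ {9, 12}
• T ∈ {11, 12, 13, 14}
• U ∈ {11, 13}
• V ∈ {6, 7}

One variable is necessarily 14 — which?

The 2 variables Q and V are confined to {6, 7}, which locks those values in; drop them from P, R.
O and P share exactly the 2 values {12, 13}; by pigeonhole those values go to them, so strike 12, 13 from R, S, T, U.
S must be 9 (only option left).
U has just one choice, so U = 11. So T can't be 11.
So 14 goes to T.

T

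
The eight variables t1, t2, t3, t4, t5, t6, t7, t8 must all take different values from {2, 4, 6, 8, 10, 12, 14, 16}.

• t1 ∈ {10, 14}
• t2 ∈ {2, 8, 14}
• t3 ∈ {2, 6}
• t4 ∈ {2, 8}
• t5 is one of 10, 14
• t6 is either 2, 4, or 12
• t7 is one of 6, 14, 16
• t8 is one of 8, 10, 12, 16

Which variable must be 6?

The 8 variables draw from only 8 values {2, 4, 6, 8, 10, 12, 14, 16}, so each is used; only t6 can be 4, hence t6 = 4.
The 7 still-open variables together cover exactly {2, 6, 8, 10, 12, 14, 16} — 7 values for 7 variables — and 12 appears only in t8's list, so t8 = 12.
The 6 still-open variables draw from only 6 values {2, 6, 8, 10, 14, 16}, so each is used; only t7 can be 16, hence t7 = 16.
The 5 still-open variables together cover exactly {2, 6, 8, 10, 14} — 5 values for 5 variables — and 6 appears only in t3's list, so t3 = 6.

t3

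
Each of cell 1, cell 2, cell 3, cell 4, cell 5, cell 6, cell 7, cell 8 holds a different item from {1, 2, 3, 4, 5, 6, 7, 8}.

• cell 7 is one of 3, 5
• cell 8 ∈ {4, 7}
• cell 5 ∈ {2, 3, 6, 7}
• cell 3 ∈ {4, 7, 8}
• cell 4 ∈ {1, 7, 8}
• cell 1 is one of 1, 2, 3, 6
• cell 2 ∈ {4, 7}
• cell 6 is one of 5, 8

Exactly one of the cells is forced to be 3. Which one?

cell 7

The 2 variables cell 2 and cell 8 are confined to {4, 7}, which locks those values in; drop them from cell 3, cell 4, cell 5.
cell 3 must be 8 (only option left). Remove 8 from cell 4, cell 6.
That leaves cell 4 = 1. Eliminate 1 elsewhere: cell 1.
cell 6 must be 5 (only option left). So cell 7 can't be 5.
So 3 goes to cell 7.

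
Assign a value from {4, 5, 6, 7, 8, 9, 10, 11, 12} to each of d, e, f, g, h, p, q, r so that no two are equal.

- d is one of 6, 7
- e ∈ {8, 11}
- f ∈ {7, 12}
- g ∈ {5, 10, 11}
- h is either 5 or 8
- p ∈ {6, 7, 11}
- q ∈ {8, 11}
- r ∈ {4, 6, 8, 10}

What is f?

12

The 8 variables draw from only 8 values {4, 5, 6, 7, 8, 10, 11, 12}, so each is used; only r can be 4, hence r = 4.
The 7 still-open variables together cover exactly {5, 6, 7, 8, 10, 11, 12} — 7 values for 7 variables — and 10 appears only in g's list, so g = 10.
The 6 still-open variables together cover exactly {5, 6, 7, 8, 11, 12} — 6 values for 6 variables — and 5 appears only in h's list, so h = 5.
Among the 5 still-open variables, 12 fits only f (and all 5 values in {6, 7, 8, 11, 12} must be used), so f = 12.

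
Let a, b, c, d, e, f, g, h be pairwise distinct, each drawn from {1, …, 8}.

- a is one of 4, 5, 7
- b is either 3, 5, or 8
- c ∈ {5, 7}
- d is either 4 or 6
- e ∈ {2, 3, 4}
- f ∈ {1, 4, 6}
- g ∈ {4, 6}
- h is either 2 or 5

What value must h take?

2

The 8 variables draw from only 8 values {1, 2, 3, 4, 5, 6, 7, 8}, so each is used; only f can be 1, hence f = 1.
The 7 still-open variables together cover exactly {2, 3, 4, 5, 6, 7, 8} — 7 values for 7 variables — and 8 appears only in b's list, so b = 8.
Among the 6 still-open variables, 3 fits only e (and all 6 values in {2, 3, 4, 5, 6, 7} must be used), so e = 3.
The 5 still-open variables together cover exactly {2, 4, 5, 6, 7} — 5 values for 5 variables — and 2 appears only in h's list, so h = 2.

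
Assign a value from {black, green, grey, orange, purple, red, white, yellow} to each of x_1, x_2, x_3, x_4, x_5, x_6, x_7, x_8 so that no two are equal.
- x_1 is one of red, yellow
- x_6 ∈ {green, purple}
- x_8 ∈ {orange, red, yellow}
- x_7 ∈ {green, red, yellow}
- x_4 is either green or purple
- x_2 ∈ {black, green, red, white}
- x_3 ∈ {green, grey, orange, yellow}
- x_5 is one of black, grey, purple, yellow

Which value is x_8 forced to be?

orange

The 8 variables draw from only 8 values {black, green, grey, orange, purple, red, white, yellow}, so each is used; only x_2 can be white, hence x_2 = white.
Among the 7 still-open variables, black fits only x_5 (and all 7 values in {black, green, grey, orange, purple, red, yellow} must be used), so x_5 = black.
Among the 6 still-open variables, grey fits only x_3 (and all 6 values in {green, grey, orange, purple, red, yellow} must be used), so x_3 = grey.
The 5 still-open variables draw from only 5 values {green, orange, purple, red, yellow}, so each is used; only x_8 can be orange, hence x_8 = orange.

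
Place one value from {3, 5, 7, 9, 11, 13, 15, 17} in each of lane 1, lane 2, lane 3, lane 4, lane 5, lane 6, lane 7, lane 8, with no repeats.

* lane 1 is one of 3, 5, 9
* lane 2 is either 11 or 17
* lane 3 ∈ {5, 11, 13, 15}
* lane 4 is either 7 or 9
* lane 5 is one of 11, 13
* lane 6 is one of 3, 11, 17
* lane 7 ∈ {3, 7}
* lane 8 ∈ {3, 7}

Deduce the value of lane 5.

Among the 8 variables, 15 fits only lane 3 (and all 8 values in {3, 5, 7, 9, 11, 13, 15, 17} must be used), so lane 3 = 15.
The 7 still-open variables draw from only 7 values {3, 5, 7, 9, 11, 13, 17}, so each is used; only lane 1 can be 5, hence lane 1 = 5.
The 6 still-open variables together cover exactly {3, 7, 9, 11, 13, 17} — 6 values for 6 variables — and 9 appears only in lane 4's list, so lane 4 = 9.
The 5 still-open variables together cover exactly {3, 7, 11, 13, 17} — 5 values for 5 variables — and 13 appears only in lane 5's list, so lane 5 = 13.

13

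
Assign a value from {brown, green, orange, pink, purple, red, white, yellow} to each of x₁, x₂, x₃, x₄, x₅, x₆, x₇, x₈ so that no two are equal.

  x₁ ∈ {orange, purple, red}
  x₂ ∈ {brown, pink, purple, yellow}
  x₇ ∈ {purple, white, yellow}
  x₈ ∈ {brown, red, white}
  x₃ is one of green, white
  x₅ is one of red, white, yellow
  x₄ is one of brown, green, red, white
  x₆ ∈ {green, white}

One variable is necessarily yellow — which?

Among the 8 variables, orange fits only x₁ (and all 8 values in {brown, green, orange, pink, purple, red, white, yellow} must be used), so x₁ = orange.
The 7 still-open variables draw from only 7 values {brown, green, pink, purple, red, white, yellow}, so each is used; only x₂ can be pink, hence x₂ = pink.
The 6 still-open variables draw from only 6 values {brown, green, purple, red, white, yellow}, so each is used; only x₇ can be purple, hence x₇ = purple.
Among the 5 still-open variables, yellow fits only x₅ (and all 5 values in {brown, green, red, white, yellow} must be used), so x₅ = yellow.

x₅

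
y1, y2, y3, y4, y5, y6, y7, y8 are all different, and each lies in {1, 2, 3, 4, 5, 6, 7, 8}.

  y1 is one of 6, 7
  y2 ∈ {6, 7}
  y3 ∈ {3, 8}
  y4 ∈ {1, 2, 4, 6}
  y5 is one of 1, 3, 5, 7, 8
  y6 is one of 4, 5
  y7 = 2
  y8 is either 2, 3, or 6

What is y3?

8

y7 must be 2 (only option left). Eliminate 2 elsewhere: y4, y8.
y1 and y2 share exactly the 2 values {6, 7}; by pigeonhole those values go to them, so strike 6, 7 from y4, y5, y8.
That leaves y8 = 3. So y3, y5 can't be 3.
So y3 = 8.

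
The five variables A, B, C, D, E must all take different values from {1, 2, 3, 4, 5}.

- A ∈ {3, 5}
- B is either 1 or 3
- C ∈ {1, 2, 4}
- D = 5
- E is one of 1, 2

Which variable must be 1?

B

D has just one choice, so D = 5. Strike 5 from A.
That leaves A = 3. Eliminate 3 elsewhere: B.
So 1 goes to B.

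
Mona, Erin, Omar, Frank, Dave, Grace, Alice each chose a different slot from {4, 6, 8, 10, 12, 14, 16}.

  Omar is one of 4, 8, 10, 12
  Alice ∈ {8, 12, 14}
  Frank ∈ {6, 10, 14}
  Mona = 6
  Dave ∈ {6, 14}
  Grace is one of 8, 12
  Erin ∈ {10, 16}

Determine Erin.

Mona must be 6 (only option left). Strike 6 from Frank, Dave.
Dave's domain is down to {14}, so Dave = 14. So Frank, Alice can't be 14.
That leaves Frank = 10. Eliminate 10 elsewhere: Erin, Omar.
So Erin = 16.

16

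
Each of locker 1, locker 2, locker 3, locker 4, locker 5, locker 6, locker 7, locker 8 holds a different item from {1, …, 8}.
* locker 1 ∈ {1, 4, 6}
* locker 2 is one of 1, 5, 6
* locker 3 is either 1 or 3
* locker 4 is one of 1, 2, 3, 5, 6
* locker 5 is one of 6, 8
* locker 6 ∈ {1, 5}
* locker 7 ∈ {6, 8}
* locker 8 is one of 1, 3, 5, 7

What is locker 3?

Among the 8 variables, 2 fits only locker 4 (and all 8 values in {1, 2, 3, 4, 5, 6, 7, 8} must be used), so locker 4 = 2.
The 7 still-open variables draw from only 7 values {1, 3, 4, 5, 6, 7, 8}, so each is used; only locker 1 can be 4, hence locker 1 = 4.
The 6 still-open variables draw from only 6 values {1, 3, 5, 6, 7, 8}, so each is used; only locker 8 can be 7, hence locker 8 = 7.
The 5 still-open variables together cover exactly {1, 3, 5, 6, 8} — 5 values for 5 variables — and 3 appears only in locker 3's list, so locker 3 = 3.

3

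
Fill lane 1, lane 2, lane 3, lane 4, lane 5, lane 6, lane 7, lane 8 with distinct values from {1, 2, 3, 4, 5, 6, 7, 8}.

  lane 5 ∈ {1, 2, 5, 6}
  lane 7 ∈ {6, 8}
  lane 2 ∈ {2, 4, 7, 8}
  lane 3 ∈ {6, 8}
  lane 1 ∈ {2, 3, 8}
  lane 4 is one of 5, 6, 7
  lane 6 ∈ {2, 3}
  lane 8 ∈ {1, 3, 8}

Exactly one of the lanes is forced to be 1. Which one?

The 8 variables together cover exactly {1, 2, 3, 4, 5, 6, 7, 8} — 8 values for 8 variables — and 4 appears only in lane 2's list, so lane 2 = 4.
Among the 7 still-open variables, 7 fits only lane 4 (and all 7 values in {1, 2, 3, 5, 6, 7, 8} must be used), so lane 4 = 7.
The 6 still-open variables together cover exactly {1, 2, 3, 5, 6, 8} — 6 values for 6 variables — and 5 appears only in lane 5's list, so lane 5 = 5.
The 5 still-open variables together cover exactly {1, 2, 3, 6, 8} — 5 values for 5 variables — and 1 appears only in lane 8's list, so lane 8 = 1.

lane 8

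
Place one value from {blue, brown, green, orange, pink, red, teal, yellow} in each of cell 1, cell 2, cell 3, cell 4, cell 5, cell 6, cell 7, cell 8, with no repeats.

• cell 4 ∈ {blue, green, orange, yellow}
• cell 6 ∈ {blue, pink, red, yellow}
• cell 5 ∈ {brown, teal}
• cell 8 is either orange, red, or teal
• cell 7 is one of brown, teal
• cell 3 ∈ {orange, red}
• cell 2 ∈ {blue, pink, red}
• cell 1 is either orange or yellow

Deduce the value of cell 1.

yellow

The 8 variables together cover exactly {blue, brown, green, orange, pink, red, teal, yellow} — 8 values for 8 variables — and green appears only in cell 4's list, so cell 4 = green.
The 2 variables cell 5 and cell 7 are confined to {brown, teal}, which locks those values in; drop them from cell 8.
cell 3 and cell 8 between them cover only {orange, red} — a naked pair. Remove those values from cell 1, cell 2, cell 6.
So cell 1 = yellow.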